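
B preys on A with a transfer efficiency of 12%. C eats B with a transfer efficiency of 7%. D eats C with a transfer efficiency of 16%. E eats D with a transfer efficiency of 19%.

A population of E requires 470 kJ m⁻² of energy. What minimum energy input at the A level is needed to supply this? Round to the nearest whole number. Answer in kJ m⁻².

1840539 kJ m⁻²

Cumulative transfer efficiency: 0.12 × 0.07 × 0.16 × 0.19 = 0.00025536
A energy = 470 / 0.00025536 = 1840539 kJ m⁻²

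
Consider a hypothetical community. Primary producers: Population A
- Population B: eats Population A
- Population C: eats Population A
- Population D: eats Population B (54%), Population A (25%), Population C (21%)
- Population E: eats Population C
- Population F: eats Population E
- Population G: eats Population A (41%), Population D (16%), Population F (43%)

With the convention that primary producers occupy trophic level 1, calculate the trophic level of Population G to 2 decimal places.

Population B: 1 + 1 = 2
Population C: 1 + 1 = 2
Population D: 1 + (0.54×2 + 0.25×1 + 0.21×2) = 2.75
Population E: 1 + 2 = 3
Population F: 1 + 3 = 4
Population G: 1 + (0.41×1 + 0.16×2.75 + 0.43×4) = 3.57

3.57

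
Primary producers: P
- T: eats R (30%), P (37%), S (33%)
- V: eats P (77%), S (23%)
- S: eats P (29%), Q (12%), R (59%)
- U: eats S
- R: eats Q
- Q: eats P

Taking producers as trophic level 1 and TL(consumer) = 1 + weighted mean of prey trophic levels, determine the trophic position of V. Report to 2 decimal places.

Q: 1 + 1 = 2
R: 1 + 2 = 3
S: 1 + (0.29×1 + 0.12×2 + 0.59×3) = 3.3
T: 1 + (0.3×3 + 0.37×1 + 0.33×3.3) = 3.359
U: 1 + 3.3 = 4.3
V: 1 + (0.77×1 + 0.23×3.3) = 2.529

2.53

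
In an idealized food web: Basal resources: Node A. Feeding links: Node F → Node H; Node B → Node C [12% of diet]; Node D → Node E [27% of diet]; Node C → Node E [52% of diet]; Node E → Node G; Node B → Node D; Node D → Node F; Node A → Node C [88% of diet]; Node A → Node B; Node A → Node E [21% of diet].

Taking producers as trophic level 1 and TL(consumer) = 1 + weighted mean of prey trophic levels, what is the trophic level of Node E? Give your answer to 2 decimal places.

3.12

Node B: 1 + 1 = 2
Node C: 1 + (0.88×1 + 0.12×2) = 2.12
Node D: 1 + 2 = 3
Node E: 1 + (0.21×1 + 0.52×2.12 + 0.27×3) = 3.1224
Node F: 1 + 3 = 4
Node G: 1 + 3.1224 = 4.1224
Node H: 1 + 4 = 5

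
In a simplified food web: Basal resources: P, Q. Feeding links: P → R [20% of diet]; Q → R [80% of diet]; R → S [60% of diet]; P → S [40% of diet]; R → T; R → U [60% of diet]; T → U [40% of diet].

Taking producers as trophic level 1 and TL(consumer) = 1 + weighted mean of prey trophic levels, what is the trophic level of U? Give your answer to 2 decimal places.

3.40

R: 1 + (0.2×1 + 0.8×1) = 2
S: 1 + (0.6×2 + 0.4×1) = 2.6
T: 1 + 2 = 3
U: 1 + (0.6×2 + 0.4×3) = 3.4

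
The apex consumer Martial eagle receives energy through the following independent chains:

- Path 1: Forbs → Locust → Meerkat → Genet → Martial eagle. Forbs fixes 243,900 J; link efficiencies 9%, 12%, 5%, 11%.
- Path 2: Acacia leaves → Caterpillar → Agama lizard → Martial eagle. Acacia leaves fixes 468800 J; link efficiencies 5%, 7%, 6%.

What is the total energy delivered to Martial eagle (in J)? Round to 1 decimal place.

112.9 J

Path 1: 243900 × 0.09 × 0.12 × 0.05 × 0.11 = 14.48766 J
Path 2: 468800 × 0.05 × 0.07 × 0.06 = 98.448 J
Total at Martial eagle: 14.48766 + 98.448 = 112.93566 J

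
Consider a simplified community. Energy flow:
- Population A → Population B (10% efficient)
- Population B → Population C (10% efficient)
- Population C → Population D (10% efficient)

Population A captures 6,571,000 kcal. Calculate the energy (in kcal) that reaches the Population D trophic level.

6571 kcal

Population B: 6571000 × 0.1 = 657100 kcal
Population C: 657100 × 0.1 = 65710 kcal
Population D: 65710 × 0.1 = 6571 kcal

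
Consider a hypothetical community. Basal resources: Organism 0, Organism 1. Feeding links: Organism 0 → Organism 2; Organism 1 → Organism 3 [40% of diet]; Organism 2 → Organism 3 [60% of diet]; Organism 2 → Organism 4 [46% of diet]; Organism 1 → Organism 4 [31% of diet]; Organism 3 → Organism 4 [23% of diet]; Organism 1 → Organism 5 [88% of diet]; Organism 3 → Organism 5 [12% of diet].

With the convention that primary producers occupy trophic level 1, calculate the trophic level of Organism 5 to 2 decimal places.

Organism 2: 1 + 1 = 2
Organism 3: 1 + (0.4×1 + 0.6×2) = 2.6
Organism 4: 1 + (0.46×2 + 0.31×1 + 0.23×2.6) = 2.828
Organism 5: 1 + (0.88×1 + 0.12×2.6) = 2.192

2.19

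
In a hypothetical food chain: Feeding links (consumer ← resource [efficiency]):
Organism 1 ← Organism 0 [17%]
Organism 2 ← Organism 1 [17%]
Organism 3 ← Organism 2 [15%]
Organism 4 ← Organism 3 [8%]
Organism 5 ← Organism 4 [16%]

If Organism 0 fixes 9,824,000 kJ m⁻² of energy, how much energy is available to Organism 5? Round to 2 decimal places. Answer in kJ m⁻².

Organism 1: 9824000 × 0.17 = 1670080 kJ m⁻²
Organism 2: 1670080 × 0.17 = 283913.6 kJ m⁻²
Organism 3: 283913.6 × 0.15 = 42587.04 kJ m⁻²
Organism 4: 42587.04 × 0.08 = 3406.9632 kJ m⁻²
Organism 5: 3406.9632 × 0.16 = 545.114112 kJ m⁻²

545.11 kJ m⁻²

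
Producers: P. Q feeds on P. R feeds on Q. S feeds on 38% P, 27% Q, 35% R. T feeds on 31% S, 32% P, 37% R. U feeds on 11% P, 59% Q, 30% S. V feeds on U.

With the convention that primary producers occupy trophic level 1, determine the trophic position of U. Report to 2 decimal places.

3.18

Q: 1 + 1 = 2
R: 1 + 2 = 3
S: 1 + (0.38×1 + 0.27×2 + 0.35×3) = 2.97
T: 1 + (0.31×2.97 + 0.32×1 + 0.37×3) = 3.3507
U: 1 + (0.11×1 + 0.59×2 + 0.3×2.97) = 3.181
V: 1 + 3.181 = 4.181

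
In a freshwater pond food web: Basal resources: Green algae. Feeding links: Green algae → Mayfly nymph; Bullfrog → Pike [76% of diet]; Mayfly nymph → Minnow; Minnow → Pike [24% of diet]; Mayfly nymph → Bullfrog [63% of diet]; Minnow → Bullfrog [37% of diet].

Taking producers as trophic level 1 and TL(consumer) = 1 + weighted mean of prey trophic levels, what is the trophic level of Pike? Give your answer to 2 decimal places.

Mayfly nymph: 1 + 1 = 2
Minnow: 1 + 2 = 3
Bullfrog: 1 + (0.37×3 + 0.63×2) = 3.37
Pike: 1 + (0.76×3.37 + 0.24×3) = 4.2812

4.28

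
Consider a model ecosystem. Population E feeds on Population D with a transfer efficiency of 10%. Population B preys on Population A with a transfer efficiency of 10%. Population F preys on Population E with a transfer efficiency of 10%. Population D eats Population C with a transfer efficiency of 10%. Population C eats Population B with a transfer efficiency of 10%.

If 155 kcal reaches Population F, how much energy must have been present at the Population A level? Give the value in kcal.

Cumulative transfer efficiency: 0.1 × 0.1 × 0.1 × 0.1 × 0.1 = 0.00001
Population A energy = 155 / 0.00001 = 15500000 kcal

15500000 kcal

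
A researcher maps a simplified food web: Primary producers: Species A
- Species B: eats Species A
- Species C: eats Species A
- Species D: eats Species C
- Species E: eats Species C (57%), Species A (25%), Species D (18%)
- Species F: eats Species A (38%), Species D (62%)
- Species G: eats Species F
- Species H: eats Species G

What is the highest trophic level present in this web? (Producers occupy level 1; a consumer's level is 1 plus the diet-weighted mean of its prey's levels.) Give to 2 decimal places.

5.24

Species B: 1 + 1 = 2
Species C: 1 + 1 = 2
Species D: 1 + 2 = 3
Species E: 1 + (0.57×2 + 0.25×1 + 0.18×3) = 2.93
Species F: 1 + (0.38×1 + 0.62×3) = 3.24
Species G: 1 + 3.24 = 4.24
Species H: 1 + 4.24 = 5.24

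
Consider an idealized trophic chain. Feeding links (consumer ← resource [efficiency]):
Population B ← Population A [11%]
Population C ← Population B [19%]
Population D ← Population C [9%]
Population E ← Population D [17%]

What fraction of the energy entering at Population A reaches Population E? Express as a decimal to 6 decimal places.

0.000320

Product of link efficiencies: 0.11 × 0.19 × 0.09 × 0.17 = 0.00031977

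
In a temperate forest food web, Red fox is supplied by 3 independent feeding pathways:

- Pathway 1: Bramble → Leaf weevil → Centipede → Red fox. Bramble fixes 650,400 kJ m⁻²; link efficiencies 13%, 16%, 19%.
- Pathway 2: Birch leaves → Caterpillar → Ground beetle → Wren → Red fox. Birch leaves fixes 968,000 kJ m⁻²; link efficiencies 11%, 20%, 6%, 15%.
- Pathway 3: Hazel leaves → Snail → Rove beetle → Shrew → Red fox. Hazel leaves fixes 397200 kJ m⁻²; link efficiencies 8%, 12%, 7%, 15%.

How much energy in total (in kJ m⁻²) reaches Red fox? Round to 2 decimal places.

Pathway 1: 650400 × 0.13 × 0.16 × 0.19 = 2570.3808 kJ m⁻²
Pathway 2: 968000 × 0.11 × 0.2 × 0.06 × 0.15 = 191.664 kJ m⁻²
Pathway 3: 397200 × 0.08 × 0.12 × 0.07 × 0.15 = 40.03776 kJ m⁻²
Total at Red fox: 2570.3808 + 191.664 + 40.03776 = 2802.08256 kJ m⁻²

2802.08 kJ m⁻²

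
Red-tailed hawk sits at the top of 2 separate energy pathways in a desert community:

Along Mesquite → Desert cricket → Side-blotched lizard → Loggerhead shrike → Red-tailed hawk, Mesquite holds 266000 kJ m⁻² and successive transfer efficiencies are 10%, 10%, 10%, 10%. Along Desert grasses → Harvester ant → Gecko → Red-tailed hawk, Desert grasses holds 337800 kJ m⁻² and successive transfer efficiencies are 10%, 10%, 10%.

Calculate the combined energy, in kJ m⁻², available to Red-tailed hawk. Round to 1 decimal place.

Via Mesquite: 266000 × 0.1 × 0.1 × 0.1 × 0.1 = 26.6 kJ m⁻²
Via Desert grasses: 337800 × 0.1 × 0.1 × 0.1 = 337.8 kJ m⁻²
Total at Red-tailed hawk: 26.6 + 337.8 = 364.4 kJ m⁻²

364.4 kJ m⁻²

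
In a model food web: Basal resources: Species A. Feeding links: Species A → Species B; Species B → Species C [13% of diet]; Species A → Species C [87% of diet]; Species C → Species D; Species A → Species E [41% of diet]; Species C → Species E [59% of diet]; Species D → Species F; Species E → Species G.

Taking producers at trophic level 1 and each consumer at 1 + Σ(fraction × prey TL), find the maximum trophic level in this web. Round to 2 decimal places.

Species B: 1 + 1 = 2
Species C: 1 + (0.13×2 + 0.87×1) = 2.13
Species D: 1 + 2.13 = 3.13
Species E: 1 + (0.41×1 + 0.59×2.13) = 2.6667
Species F: 1 + 3.13 = 4.13
Species G: 1 + 2.6667 = 3.6667

4.13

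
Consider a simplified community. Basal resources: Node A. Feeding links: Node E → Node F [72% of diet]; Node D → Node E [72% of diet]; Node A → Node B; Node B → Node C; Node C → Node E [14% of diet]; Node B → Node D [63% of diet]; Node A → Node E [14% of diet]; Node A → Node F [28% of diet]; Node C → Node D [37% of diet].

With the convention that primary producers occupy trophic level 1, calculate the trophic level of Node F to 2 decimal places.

4.15

Node B: 1 + 1 = 2
Node C: 1 + 2 = 3
Node D: 1 + (0.63×2 + 0.37×3) = 3.37
Node E: 1 + (0.14×1 + 0.14×3 + 0.72×3.37) = 3.9864
Node F: 1 + (0.28×1 + 0.72×3.9864) = 4.150208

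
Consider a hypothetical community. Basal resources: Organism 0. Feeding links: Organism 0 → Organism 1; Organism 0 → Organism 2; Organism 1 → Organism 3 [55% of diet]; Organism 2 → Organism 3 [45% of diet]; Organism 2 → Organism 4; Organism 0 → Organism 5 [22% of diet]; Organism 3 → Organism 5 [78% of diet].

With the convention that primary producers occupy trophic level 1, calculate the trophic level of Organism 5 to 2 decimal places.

Organism 1: 1 + 1 = 2
Organism 2: 1 + 1 = 2
Organism 3: 1 + (0.55×2 + 0.45×2) = 3
Organism 4: 1 + 2 = 3
Organism 5: 1 + (0.22×1 + 0.78×3) = 3.56

3.56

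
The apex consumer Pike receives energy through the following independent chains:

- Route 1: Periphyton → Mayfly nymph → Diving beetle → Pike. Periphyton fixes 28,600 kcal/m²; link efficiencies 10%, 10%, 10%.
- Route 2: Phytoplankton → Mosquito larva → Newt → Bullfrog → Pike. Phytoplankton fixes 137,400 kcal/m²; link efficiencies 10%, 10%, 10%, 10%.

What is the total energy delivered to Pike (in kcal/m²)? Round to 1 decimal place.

42.3 kcal/m²

Route 1: 28600 × 0.1 × 0.1 × 0.1 = 28.6 kcal/m²
Route 2: 137400 × 0.1 × 0.1 × 0.1 × 0.1 = 13.74 kcal/m²
Total at Pike: 28.6 + 13.74 = 42.34 kcal/m²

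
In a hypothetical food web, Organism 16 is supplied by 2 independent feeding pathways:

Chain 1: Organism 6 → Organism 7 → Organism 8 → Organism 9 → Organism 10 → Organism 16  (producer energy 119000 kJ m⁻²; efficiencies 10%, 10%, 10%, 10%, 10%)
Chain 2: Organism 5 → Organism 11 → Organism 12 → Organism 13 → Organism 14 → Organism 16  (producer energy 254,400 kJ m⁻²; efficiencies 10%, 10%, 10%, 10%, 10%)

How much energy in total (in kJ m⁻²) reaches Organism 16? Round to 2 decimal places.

3.73 kJ m⁻²

Chain 1: 119000 × 0.1 × 0.1 × 0.1 × 0.1 × 0.1 = 1.19 kJ m⁻²
Chain 2: 254400 × 0.1 × 0.1 × 0.1 × 0.1 × 0.1 = 2.544 kJ m⁻²
Total at Organism 16: 1.19 + 2.544 = 3.734 kJ m⁻²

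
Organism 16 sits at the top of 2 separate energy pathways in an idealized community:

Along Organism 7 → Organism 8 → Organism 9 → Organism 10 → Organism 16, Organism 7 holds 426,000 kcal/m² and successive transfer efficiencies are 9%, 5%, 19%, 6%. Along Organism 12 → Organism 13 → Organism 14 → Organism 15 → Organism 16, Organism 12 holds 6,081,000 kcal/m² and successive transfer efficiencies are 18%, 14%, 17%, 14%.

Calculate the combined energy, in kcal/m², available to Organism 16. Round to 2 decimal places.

3668.99 kcal/m²

Via Organism 7: 426000 × 0.09 × 0.05 × 0.19 × 0.06 = 21.8538 kcal/m²
Via Organism 12: 6081000 × 0.18 × 0.14 × 0.17 × 0.14 = 3647.14056 kcal/m²
Total at Organism 16: 21.8538 + 3647.14056 = 3668.99436 kcal/m²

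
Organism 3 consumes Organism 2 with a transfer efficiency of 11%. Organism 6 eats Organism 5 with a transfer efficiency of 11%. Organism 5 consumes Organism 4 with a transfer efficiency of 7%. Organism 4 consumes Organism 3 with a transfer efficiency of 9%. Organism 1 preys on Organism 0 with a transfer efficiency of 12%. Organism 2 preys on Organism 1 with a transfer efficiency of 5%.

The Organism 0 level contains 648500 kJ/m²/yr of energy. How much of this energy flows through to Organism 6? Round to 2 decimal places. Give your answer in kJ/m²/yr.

Organism 1: 648500 × 0.12 = 77820 kJ/m²/yr
Organism 2: 77820 × 0.05 = 3891 kJ/m²/yr
Organism 3: 3891 × 0.11 = 428.01 kJ/m²/yr
Organism 4: 428.01 × 0.09 = 38.5209 kJ/m²/yr
Organism 5: 38.5209 × 0.07 = 2.696463 kJ/m²/yr
Organism 6: 2.696463 × 0.11 = 0.29661093 kJ/m²/yr

0.30 kJ/m²/yr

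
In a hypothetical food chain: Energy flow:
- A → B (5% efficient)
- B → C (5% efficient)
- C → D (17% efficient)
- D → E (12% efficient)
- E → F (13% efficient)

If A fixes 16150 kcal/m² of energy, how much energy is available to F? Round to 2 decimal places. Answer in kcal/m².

B: 16150 × 0.05 = 807.5 kcal/m²
C: 807.5 × 0.05 = 40.375 kcal/m²
D: 40.375 × 0.17 = 6.86375 kcal/m²
E: 6.86375 × 0.12 = 0.82365 kcal/m²
F: 0.82365 × 0.13 = 0.1070745 kcal/m²

0.11 kcal/m²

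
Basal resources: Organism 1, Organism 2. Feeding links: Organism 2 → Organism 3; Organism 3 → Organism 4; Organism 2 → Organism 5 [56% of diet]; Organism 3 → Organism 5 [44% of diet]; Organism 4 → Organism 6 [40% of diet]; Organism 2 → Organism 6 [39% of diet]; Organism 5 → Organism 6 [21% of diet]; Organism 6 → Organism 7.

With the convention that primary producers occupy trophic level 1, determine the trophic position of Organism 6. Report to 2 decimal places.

3.10

Organism 3: 1 + 1 = 2
Organism 4: 1 + 2 = 3
Organism 5: 1 + (0.56×1 + 0.44×2) = 2.44
Organism 6: 1 + (0.4×3 + 0.39×1 + 0.21×2.44) = 3.1024
Organism 7: 1 + 3.1024 = 4.1024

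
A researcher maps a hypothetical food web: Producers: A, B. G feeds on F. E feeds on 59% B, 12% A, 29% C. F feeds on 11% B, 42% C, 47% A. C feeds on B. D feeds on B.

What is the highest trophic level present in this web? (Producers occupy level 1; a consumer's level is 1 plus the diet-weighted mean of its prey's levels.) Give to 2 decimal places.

C: 1 + 1 = 2
D: 1 + 1 = 2
E: 1 + (0.59×1 + 0.12×1 + 0.29×2) = 2.29
F: 1 + (0.11×1 + 0.42×2 + 0.47×1) = 2.42
G: 1 + 2.42 = 3.42

3.42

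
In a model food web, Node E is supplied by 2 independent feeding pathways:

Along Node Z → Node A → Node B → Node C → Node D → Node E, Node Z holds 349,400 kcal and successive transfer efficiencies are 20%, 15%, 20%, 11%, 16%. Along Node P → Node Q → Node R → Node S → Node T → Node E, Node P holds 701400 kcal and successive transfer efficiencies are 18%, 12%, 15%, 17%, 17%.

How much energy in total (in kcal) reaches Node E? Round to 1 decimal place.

Via Node Z: 349400 × 0.2 × 0.15 × 0.2 × 0.11 × 0.16 = 36.89664 kcal
Via Node P: 701400 × 0.18 × 0.12 × 0.15 × 0.17 × 0.17 = 65.6762904 kcal
Total at Node E: 36.89664 + 65.6762904 = 102.5729304 kcal

102.6 kcal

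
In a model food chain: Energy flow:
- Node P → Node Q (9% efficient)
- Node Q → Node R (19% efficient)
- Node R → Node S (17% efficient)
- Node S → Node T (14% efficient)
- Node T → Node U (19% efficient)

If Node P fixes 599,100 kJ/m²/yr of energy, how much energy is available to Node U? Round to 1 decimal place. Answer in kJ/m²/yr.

Node Q: 599100 × 0.09 = 53919 kJ/m²/yr
Node R: 53919 × 0.19 = 10244.61 kJ/m²/yr
Node S: 10244.61 × 0.17 = 1741.5837 kJ/m²/yr
Node T: 1741.5837 × 0.14 = 243.821718 kJ/m²/yr
Node U: 243.821718 × 0.19 = 46.32612642 kJ/m²/yr

46.3 kJ/m²/yr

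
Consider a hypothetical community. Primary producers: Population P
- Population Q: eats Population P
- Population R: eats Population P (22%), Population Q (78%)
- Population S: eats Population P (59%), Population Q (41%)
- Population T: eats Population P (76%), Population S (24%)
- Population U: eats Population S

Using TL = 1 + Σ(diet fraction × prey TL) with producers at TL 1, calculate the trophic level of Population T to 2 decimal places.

Population Q: 1 + 1 = 2
Population R: 1 + (0.22×1 + 0.78×2) = 2.78
Population S: 1 + (0.59×1 + 0.41×2) = 2.41
Population T: 1 + (0.76×1 + 0.24×2.41) = 2.3384
Population U: 1 + 2.41 = 3.41

2.34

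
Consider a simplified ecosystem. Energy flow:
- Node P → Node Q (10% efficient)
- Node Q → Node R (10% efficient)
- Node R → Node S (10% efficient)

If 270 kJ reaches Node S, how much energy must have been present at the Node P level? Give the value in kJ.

Cumulative transfer efficiency: 0.1 × 0.1 × 0.1 = 0.001
Node P energy = 270 / 0.001 = 270000 kJ

270000 kJ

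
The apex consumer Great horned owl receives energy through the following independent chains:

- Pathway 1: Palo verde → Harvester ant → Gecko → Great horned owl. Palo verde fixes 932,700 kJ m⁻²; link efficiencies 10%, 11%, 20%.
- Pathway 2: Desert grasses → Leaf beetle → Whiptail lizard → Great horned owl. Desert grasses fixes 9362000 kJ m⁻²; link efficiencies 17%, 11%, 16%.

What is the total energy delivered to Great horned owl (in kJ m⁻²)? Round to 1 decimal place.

30063.0 kJ m⁻²

Pathway 1: 932700 × 0.1 × 0.11 × 0.2 = 2051.94 kJ m⁻²
Pathway 2: 9362000 × 0.17 × 0.11 × 0.16 = 28011.104 kJ m⁻²
Total at Great horned owl: 2051.94 + 28011.104 = 30063.044 kJ m⁻²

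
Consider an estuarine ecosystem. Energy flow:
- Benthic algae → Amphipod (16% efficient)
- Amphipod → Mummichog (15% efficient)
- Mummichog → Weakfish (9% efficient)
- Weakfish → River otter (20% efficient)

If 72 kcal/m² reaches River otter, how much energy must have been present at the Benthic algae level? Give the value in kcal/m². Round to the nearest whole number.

166667 kcal/m²

Cumulative transfer efficiency: 0.16 × 0.15 × 0.09 × 0.2 = 0.000432
Benthic algae energy = 72 / 0.000432 = 166667 kcal/m²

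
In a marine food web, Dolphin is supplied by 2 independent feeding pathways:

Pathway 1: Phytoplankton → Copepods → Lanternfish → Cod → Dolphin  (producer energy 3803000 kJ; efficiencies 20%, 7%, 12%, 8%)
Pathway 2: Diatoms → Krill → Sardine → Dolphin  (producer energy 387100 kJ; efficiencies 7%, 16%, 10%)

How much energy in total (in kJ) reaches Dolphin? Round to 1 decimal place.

Pathway 1: 3803000 × 0.2 × 0.07 × 0.12 × 0.08 = 511.1232 kJ
Pathway 2: 387100 × 0.07 × 0.16 × 0.1 = 433.552 kJ
Total at Dolphin: 511.1232 + 433.552 = 944.6752 kJ

944.7 kJ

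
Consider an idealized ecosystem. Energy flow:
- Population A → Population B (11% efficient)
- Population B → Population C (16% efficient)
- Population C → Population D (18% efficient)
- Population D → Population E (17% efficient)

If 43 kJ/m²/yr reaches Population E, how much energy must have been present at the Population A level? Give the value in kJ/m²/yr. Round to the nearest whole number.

Cumulative transfer efficiency: 0.11 × 0.16 × 0.18 × 0.17 = 0.00053856
Population A energy = 43 / 0.00053856 = 79843 kJ/m²/yr

79843 kJ/m²/yr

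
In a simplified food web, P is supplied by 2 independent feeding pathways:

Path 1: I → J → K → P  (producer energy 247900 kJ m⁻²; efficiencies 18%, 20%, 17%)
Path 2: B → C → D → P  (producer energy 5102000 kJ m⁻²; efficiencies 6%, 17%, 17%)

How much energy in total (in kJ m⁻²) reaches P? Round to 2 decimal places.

10364.02 kJ m⁻²

Path 1: 247900 × 0.18 × 0.2 × 0.17 = 1517.148 kJ m⁻²
Path 2: 5102000 × 0.06 × 0.17 × 0.17 = 8846.868 kJ m⁻²
Total at P: 1517.148 + 8846.868 = 10364.016 kJ m⁻²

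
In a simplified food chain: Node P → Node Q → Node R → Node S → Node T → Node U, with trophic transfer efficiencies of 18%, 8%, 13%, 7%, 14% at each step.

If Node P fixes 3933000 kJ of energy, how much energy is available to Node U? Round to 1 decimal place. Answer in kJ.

72.2 kJ

Node Q: 3933000 × 0.18 = 707940 kJ
Node R: 707940 × 0.08 = 56635.2 kJ
Node S: 56635.2 × 0.13 = 7362.576 kJ
Node T: 7362.576 × 0.07 = 515.38032 kJ
Node U: 515.38032 × 0.14 = 72.1532448 kJ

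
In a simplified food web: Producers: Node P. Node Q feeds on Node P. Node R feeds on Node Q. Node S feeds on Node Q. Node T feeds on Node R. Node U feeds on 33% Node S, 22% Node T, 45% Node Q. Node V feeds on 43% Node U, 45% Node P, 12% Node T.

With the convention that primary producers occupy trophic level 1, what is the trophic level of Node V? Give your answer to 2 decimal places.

3.55

Node Q: 1 + 1 = 2
Node R: 1 + 2 = 3
Node S: 1 + 2 = 3
Node T: 1 + 3 = 4
Node U: 1 + (0.33×3 + 0.22×4 + 0.45×2) = 3.77
Node V: 1 + (0.43×3.77 + 0.45×1 + 0.12×4) = 3.5511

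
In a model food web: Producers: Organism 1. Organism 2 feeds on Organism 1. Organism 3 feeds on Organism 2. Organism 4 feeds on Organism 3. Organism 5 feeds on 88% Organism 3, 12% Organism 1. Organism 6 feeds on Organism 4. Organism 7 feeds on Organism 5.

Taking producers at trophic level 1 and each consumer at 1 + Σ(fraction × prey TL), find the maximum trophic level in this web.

5

Organism 2: 1 + 1 = 2
Organism 3: 1 + 2 = 3
Organism 4: 1 + 3 = 4
Organism 5: 1 + (0.88×3 + 0.12×1) = 3.76
Organism 6: 1 + 4 = 5
Organism 7: 1 + 3.76 = 4.76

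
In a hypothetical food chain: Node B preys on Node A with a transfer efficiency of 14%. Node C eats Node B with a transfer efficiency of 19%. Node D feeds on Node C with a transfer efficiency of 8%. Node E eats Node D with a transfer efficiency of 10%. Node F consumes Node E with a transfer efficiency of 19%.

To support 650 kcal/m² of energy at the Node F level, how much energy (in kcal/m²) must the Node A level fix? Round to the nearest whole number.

16076375 kcal/m²

Cumulative transfer efficiency: 0.14 × 0.19 × 0.08 × 0.1 × 0.19 = 0.000040432
Node A energy = 650 / 0.000040432 = 16076375 kcal/m²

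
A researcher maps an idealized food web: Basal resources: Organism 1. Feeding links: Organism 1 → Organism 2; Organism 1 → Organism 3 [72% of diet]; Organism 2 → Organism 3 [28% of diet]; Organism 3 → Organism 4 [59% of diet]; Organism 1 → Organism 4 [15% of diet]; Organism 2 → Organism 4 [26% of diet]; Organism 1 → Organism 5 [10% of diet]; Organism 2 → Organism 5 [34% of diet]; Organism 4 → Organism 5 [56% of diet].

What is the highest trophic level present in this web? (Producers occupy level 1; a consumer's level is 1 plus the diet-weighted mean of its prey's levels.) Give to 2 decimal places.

Organism 2: 1 + 1 = 2
Organism 3: 1 + (0.72×1 + 0.28×2) = 2.28
Organism 4: 1 + (0.59×2.28 + 0.15×1 + 0.26×2) = 3.0152
Organism 5: 1 + (0.1×1 + 0.34×2 + 0.56×3.0152) = 3.468512

3.47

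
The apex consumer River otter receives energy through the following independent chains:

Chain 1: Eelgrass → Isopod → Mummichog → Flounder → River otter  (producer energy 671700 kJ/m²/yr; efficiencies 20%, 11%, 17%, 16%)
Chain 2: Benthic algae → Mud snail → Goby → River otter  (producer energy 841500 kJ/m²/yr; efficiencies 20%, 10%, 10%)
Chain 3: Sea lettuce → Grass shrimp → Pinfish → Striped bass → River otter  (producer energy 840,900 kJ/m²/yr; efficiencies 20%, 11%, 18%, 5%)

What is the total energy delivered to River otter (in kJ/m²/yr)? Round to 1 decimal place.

Chain 1: 671700 × 0.2 × 0.11 × 0.17 × 0.16 = 401.94528 kJ/m²/yr
Chain 2: 841500 × 0.2 × 0.1 × 0.1 = 1683 kJ/m²/yr
Chain 3: 840900 × 0.2 × 0.11 × 0.18 × 0.05 = 166.4982 kJ/m²/yr
Total at River otter: 401.94528 + 1683 + 166.4982 = 2251.44348 kJ/m²/yr

2251.4 kJ/m²/yr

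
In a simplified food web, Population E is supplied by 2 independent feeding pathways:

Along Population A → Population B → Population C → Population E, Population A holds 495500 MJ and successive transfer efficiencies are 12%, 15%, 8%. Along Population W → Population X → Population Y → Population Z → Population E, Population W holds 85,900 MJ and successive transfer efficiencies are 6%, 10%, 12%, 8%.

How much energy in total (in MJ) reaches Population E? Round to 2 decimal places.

Via Population A: 495500 × 0.12 × 0.15 × 0.08 = 713.52 MJ
Via Population W: 85900 × 0.06 × 0.1 × 0.12 × 0.08 = 4.94784 MJ
Total at Population E: 713.52 + 4.94784 = 718.46784 MJ

718.47 MJ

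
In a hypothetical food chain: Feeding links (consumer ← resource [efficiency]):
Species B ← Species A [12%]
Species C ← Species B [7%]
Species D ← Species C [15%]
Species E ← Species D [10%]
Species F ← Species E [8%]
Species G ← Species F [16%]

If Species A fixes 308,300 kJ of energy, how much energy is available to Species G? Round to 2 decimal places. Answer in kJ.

0.50 kJ

Species B: 308300 × 0.12 = 36996 kJ
Species C: 36996 × 0.07 = 2589.72 kJ
Species D: 2589.72 × 0.15 = 388.458 kJ
Species E: 388.458 × 0.1 = 38.8458 kJ
Species F: 38.8458 × 0.08 = 3.107664 kJ
Species G: 3.107664 × 0.16 = 0.49722624 kJ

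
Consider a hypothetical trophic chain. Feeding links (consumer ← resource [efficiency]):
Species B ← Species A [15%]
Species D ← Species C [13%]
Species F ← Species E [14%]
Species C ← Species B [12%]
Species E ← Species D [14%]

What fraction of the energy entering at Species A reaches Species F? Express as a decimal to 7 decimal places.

0.0000459

Product of link efficiencies: 0.15 × 0.12 × 0.13 × 0.14 × 0.14 = 0.000045864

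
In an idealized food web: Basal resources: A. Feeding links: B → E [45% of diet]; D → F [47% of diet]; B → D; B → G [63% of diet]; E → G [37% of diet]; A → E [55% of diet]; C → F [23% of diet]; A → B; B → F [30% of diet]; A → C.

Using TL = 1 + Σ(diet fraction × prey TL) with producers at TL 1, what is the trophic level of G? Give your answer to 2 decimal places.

3.17

B: 1 + 1 = 2
C: 1 + 1 = 2
D: 1 + 2 = 3
E: 1 + (0.55×1 + 0.45×2) = 2.45
F: 1 + (0.3×2 + 0.23×2 + 0.47×3) = 3.47
G: 1 + (0.37×2.45 + 0.63×2) = 3.1665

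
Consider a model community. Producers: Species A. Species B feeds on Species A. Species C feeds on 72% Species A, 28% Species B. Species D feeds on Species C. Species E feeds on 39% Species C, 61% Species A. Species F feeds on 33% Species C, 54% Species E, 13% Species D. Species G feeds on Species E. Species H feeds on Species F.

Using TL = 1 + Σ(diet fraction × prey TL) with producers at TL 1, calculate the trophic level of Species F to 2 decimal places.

3.53

Species B: 1 + 1 = 2
Species C: 1 + (0.72×1 + 0.28×2) = 2.28
Species D: 1 + 2.28 = 3.28
Species E: 1 + (0.39×2.28 + 0.61×1) = 2.4992
Species F: 1 + (0.33×2.28 + 0.54×2.4992 + 0.13×3.28) = 3.528368
Species G: 1 + 2.4992 = 3.4992
Species H: 1 + 3.528368 = 4.528368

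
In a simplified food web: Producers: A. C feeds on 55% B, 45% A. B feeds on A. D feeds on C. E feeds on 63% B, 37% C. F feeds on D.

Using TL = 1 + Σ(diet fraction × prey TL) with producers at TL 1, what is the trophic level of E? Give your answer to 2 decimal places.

B: 1 + 1 = 2
C: 1 + (0.55×2 + 0.45×1) = 2.55
D: 1 + 2.55 = 3.55
E: 1 + (0.63×2 + 0.37×2.55) = 3.2035
F: 1 + 3.55 = 4.55

3.20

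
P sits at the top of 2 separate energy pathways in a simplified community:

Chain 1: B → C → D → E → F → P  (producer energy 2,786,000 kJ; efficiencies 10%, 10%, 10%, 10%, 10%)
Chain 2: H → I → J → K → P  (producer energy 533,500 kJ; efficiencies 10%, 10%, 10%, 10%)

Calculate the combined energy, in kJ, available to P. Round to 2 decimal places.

81.21 kJ

Chain 1: 2786000 × 0.1 × 0.1 × 0.1 × 0.1 × 0.1 = 27.86 kJ
Chain 2: 533500 × 0.1 × 0.1 × 0.1 × 0.1 = 53.35 kJ
Total at P: 27.86 + 53.35 = 81.21 kJ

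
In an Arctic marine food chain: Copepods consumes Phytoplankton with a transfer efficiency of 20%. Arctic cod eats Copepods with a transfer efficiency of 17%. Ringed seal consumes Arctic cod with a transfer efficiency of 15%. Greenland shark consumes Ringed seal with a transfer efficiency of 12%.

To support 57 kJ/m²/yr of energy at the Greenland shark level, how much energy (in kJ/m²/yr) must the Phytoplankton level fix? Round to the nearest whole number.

93137 kJ/m²/yr

Cumulative transfer efficiency: 0.2 × 0.17 × 0.15 × 0.12 = 0.000612
Phytoplankton energy = 57 / 0.000612 = 93137 kJ/m²/yr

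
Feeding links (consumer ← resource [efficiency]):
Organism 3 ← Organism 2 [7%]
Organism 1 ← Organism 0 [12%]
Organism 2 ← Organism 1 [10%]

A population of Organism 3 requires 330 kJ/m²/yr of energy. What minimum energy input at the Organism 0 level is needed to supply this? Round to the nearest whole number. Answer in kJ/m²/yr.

Cumulative transfer efficiency: 0.12 × 0.1 × 0.07 = 0.00084
Organism 0 energy = 330 / 0.00084 = 392857 kJ/m²/yr

392857 kJ/m²/yr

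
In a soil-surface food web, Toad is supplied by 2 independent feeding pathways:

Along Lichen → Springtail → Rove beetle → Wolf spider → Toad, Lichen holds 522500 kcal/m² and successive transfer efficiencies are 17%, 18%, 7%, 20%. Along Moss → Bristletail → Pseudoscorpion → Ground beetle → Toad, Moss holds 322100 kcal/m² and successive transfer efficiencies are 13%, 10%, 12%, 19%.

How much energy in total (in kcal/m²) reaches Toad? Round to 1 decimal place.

Via Lichen: 522500 × 0.17 × 0.18 × 0.07 × 0.2 = 223.839 kcal/m²
Via Moss: 322100 × 0.13 × 0.1 × 0.12 × 0.19 = 95.47044 kcal/m²
Total at Toad: 223.839 + 95.47044 = 319.30944 kcal/m²

319.3 kcal/m²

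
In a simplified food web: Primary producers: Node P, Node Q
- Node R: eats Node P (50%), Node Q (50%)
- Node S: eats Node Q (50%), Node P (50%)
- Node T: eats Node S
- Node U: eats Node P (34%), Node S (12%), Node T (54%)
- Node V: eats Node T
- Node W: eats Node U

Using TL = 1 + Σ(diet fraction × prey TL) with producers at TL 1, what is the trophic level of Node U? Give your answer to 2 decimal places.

Node R: 1 + (0.5×1 + 0.5×1) = 2
Node S: 1 + (0.5×1 + 0.5×1) = 2
Node T: 1 + 2 = 3
Node U: 1 + (0.34×1 + 0.12×2 + 0.54×3) = 3.2
Node V: 1 + 3 = 4
Node W: 1 + 3.2 = 4.2

3.20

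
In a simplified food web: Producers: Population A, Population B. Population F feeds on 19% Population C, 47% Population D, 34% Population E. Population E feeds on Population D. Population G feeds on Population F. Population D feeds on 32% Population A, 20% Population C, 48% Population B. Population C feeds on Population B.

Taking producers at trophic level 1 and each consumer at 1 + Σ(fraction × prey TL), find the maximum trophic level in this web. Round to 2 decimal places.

Population C: 1 + 1 = 2
Population D: 1 + (0.32×1 + 0.2×2 + 0.48×1) = 2.2
Population E: 1 + 2.2 = 3.2
Population F: 1 + (0.19×2 + 0.47×2.2 + 0.34×3.2) = 3.502
Population G: 1 + 3.502 = 4.502

4.50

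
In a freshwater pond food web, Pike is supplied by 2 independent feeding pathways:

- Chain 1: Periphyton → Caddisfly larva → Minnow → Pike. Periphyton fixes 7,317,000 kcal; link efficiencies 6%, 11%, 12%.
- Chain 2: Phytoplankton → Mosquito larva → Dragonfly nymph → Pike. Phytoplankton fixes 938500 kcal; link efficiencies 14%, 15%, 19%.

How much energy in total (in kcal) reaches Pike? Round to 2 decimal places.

Chain 1: 7317000 × 0.06 × 0.11 × 0.12 = 5795.064 kcal
Chain 2: 938500 × 0.14 × 0.15 × 0.19 = 3744.615 kcal
Total at Pike: 5795.064 + 3744.615 = 9539.679 kcal

9539.68 kcal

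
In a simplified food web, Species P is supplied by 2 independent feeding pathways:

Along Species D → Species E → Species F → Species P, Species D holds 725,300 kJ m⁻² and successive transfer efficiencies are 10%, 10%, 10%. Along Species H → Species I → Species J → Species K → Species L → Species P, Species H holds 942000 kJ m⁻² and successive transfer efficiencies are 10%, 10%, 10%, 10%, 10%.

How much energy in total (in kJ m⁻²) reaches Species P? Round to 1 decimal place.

734.7 kJ m⁻²

Via Species D: 725300 × 0.1 × 0.1 × 0.1 = 725.3 kJ m⁻²
Via Species H: 942000 × 0.1 × 0.1 × 0.1 × 0.1 × 0.1 = 9.42 kJ m⁻²
Total at Species P: 725.3 + 9.42 = 734.72 kJ m⁻²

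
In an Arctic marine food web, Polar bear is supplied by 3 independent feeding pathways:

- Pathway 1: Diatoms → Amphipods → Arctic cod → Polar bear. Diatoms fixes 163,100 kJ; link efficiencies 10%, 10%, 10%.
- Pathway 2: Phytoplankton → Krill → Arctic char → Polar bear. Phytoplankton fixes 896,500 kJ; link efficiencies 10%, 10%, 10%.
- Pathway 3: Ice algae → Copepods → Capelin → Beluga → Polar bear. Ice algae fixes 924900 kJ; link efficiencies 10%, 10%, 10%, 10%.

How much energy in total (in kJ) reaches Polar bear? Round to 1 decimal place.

Pathway 1: 163100 × 0.1 × 0.1 × 0.1 = 163.1 kJ
Pathway 2: 896500 × 0.1 × 0.1 × 0.1 = 896.5 kJ
Pathway 3: 924900 × 0.1 × 0.1 × 0.1 × 0.1 = 92.49 kJ
Total at Polar bear: 163.1 + 896.5 + 92.49 = 1152.09 kJ

1152.1 kJ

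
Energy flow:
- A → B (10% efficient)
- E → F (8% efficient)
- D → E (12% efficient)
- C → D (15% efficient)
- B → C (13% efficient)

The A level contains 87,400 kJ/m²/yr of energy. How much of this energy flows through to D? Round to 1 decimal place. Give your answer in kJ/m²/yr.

170.4 kJ/m²/yr

B: 87400 × 0.1 = 8740 kJ/m²/yr
C: 8740 × 0.13 = 1136.2 kJ/m²/yr
D: 1136.2 × 0.15 = 170.43 kJ/m²/yr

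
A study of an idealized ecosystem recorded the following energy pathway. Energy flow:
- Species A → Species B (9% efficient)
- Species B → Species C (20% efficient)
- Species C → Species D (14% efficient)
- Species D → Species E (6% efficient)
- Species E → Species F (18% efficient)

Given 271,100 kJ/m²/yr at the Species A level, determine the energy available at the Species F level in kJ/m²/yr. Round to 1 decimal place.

Species B: 271100 × 0.09 = 24399 kJ/m²/yr
Species C: 24399 × 0.2 = 4879.8 kJ/m²/yr
Species D: 4879.8 × 0.14 = 683.172 kJ/m²/yr
Species E: 683.172 × 0.06 = 40.99032 kJ/m²/yr
Species F: 40.99032 × 0.18 = 7.3782576 kJ/m²/yr

7.4 kJ/m²/yr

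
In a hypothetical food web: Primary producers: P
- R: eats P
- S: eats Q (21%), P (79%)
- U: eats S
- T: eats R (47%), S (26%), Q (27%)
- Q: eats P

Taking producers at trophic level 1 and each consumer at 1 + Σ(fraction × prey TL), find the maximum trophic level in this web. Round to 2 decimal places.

Q: 1 + 1 = 2
R: 1 + 1 = 2
S: 1 + (0.21×2 + 0.79×1) = 2.21
T: 1 + (0.47×2 + 0.26×2.21 + 0.27×2) = 3.0546
U: 1 + 2.21 = 3.21

3.21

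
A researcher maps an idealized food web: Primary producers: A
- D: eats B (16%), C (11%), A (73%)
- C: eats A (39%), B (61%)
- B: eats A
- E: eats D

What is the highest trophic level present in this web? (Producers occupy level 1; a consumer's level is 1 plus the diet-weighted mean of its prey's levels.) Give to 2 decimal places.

B: 1 + 1 = 2
C: 1 + (0.39×1 + 0.61×2) = 2.61
D: 1 + (0.16×2 + 0.11×2.61 + 0.73×1) = 2.3371
E: 1 + 2.3371 = 3.3371

3.34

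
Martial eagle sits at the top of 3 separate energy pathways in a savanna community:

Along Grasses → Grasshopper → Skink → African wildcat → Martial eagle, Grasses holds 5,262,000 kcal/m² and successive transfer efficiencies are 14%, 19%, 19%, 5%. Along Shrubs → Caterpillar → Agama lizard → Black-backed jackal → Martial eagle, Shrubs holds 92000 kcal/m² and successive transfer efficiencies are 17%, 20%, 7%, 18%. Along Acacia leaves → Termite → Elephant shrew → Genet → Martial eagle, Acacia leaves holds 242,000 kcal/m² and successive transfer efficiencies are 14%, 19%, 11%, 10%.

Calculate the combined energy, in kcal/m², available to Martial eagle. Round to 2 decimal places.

Via Grasses: 5262000 × 0.14 × 0.19 × 0.19 × 0.05 = 1329.7074 kcal/m²
Via Shrubs: 92000 × 0.17 × 0.2 × 0.07 × 0.18 = 39.4128 kcal/m²
Via Acacia leaves: 242000 × 0.14 × 0.19 × 0.11 × 0.1 = 70.8092 kcal/m²
Total at Martial eagle: 1329.7074 + 39.4128 + 70.8092 = 1439.9294 kcal/m²

1439.93 kcal/m²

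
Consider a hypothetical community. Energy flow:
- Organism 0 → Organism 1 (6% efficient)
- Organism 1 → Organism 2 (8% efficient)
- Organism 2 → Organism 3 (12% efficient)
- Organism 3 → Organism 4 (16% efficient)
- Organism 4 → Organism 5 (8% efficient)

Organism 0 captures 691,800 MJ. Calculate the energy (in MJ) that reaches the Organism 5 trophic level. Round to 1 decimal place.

Organism 1: 691800 × 0.06 = 41508 MJ
Organism 2: 41508 × 0.08 = 3320.64 MJ
Organism 3: 3320.64 × 0.12 = 398.4768 MJ
Organism 4: 398.4768 × 0.16 = 63.756288 MJ
Organism 5: 63.756288 × 0.08 = 5.10050304 MJ

5.1 MJ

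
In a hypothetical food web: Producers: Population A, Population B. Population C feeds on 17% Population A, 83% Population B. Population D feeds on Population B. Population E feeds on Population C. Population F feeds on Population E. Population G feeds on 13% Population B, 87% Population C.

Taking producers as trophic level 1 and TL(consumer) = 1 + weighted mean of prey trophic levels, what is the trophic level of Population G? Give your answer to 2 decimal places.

2.87

Population C: 1 + (0.17×1 + 0.83×1) = 2
Population D: 1 + 1 = 2
Population E: 1 + 2 = 3
Population F: 1 + 3 = 4
Population G: 1 + (0.13×1 + 0.87×2) = 2.87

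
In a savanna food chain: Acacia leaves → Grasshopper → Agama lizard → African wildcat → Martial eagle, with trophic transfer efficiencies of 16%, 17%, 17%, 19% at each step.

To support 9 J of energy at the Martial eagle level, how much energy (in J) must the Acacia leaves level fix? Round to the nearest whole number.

Cumulative transfer efficiency: 0.16 × 0.17 × 0.17 × 0.19 = 0.00087856
Acacia leaves energy = 9 / 0.00087856 = 10244 J

10244 J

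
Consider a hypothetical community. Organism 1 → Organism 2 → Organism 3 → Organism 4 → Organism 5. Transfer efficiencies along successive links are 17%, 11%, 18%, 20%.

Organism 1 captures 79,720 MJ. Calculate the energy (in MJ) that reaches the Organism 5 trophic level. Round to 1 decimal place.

Organism 2: 79720 × 0.17 = 13552.4 MJ
Organism 3: 13552.4 × 0.11 = 1490.764 MJ
Organism 4: 1490.764 × 0.18 = 268.33752 MJ
Organism 5: 268.33752 × 0.2 = 53.667504 MJ

53.7 MJ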